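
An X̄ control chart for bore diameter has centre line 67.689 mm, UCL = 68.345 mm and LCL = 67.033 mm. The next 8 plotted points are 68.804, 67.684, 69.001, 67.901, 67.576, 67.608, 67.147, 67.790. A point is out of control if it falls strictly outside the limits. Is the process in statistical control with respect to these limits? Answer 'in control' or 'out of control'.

Compare each point to [67.033, 68.345]: sample 1 = 68.804 > UCL; sample 3 = 69.001 > UCL.

out of control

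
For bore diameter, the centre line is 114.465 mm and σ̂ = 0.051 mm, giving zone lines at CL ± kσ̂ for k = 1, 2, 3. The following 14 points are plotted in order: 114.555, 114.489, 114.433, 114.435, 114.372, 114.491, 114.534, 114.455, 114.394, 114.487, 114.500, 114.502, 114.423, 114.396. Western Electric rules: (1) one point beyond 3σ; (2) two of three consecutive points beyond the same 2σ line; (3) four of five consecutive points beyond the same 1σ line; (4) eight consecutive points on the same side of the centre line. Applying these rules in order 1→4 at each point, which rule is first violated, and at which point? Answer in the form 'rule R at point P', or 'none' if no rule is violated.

Zone of each point (C = within 1σ̂, B = 1σ̂–2σ̂, A = 2σ̂–3σ̂, * = beyond 3σ̂; sign = side of CL): 1:+B, 2:+C, 3:-C, 4:-C, 5:-B, 6:+C, 7:+B, 8:-C, 9:-B, 10:+C, 11:+C, 12:+C, 13:-C, 14:-B
No rule fires across all 14 points.

none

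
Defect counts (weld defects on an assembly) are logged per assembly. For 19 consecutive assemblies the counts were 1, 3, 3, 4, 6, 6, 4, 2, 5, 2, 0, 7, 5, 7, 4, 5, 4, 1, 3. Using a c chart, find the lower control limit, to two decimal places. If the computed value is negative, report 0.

0.00

c̄ = (1 + 3 + 3 + 4 + 6 + 6 + 4 + 2 + 5 + 2 + 0 + 7 + 5 + 7 + 4 + 5 + 4 + 1 + 3) / 19 = 72 / 19 = 3.7895
LCL = c̄ − 3√c̄ = 3.7895 − 3 × 1.9467 = -2.0505 → 0 (cannot be negative)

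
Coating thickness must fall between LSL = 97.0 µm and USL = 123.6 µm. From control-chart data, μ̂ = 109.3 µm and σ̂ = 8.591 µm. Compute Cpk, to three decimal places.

Cpu = (USL − μ̂) / (3σ̂) = (123.6 − 109.3) / (3 × 8.591) = 0.5548; Cpl = (μ̂ − LSL) / (3σ̂) = (109.3 − 97.0) / (3 × 8.591) = 0.4772; Cpk = min(Cpu, Cpl) = 0.4772

0.477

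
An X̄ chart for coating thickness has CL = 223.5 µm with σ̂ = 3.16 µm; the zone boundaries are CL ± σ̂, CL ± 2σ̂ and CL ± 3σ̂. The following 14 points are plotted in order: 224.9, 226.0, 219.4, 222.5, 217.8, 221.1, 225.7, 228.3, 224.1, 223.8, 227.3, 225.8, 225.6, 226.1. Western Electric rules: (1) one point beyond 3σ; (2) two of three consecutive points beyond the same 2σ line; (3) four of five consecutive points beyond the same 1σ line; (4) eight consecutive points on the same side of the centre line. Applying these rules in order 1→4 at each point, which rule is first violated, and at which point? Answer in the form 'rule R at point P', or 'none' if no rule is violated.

Zone of each point (C = within 1σ̂, B = 1σ̂–2σ̂, A = 2σ̂–3σ̂, * = beyond 3σ̂; sign = side of CL): 1:+C, 2:+C, 3:-B, 4:-C, 5:-B, 6:-C, 7:+C, 8:+B, 9:+C, 10:+C, 11:+B, 12:+C, 13:+C, 14:+C
Rule 4 (eight consecutive points on the same side of the centre line) is satisfied at point 14.

rule 4 at point 14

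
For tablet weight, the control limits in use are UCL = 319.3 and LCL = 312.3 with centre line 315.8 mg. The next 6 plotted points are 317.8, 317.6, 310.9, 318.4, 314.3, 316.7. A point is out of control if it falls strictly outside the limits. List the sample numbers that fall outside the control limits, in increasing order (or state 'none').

3

Compare each point to [312.3, 319.3]: sample 3 = 310.9 < LCL.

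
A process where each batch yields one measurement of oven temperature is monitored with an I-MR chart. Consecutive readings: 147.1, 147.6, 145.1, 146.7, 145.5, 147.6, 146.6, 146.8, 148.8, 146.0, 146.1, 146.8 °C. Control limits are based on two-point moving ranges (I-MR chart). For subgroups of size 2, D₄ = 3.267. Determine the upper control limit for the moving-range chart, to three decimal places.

4.366

Moving ranges: 0.5, 2.5, 1.6, 1.2, 2.1, 1.0, 0.2, 2.0, 2.8, 0.1, 0.7; M̄R̄ = 14.7000 / 11 = 1.3364
UCL_MR = D₄·M̄R̄ = 3.267 × 1.3364 = 4.3659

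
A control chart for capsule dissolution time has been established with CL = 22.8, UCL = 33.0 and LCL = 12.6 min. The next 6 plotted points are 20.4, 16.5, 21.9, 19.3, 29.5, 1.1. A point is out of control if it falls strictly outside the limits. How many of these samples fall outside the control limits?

Compare each point to [12.6, 33.0]: sample 6 = 1.1 < LCL.

1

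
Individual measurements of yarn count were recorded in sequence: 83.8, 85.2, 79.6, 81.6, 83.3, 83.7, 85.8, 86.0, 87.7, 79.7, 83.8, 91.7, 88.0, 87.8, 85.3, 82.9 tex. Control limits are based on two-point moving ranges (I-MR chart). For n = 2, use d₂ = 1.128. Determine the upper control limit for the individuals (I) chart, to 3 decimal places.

92.527

X̄ = (83.8 + 85.2 + 79.6 + 81.6 + 83.3 + 83.7 + 85.8 + 86.0 + 87.7 + 79.7 + 83.8 + 91.7 + 88.0 + 87.8 + 85.3 + 82.9) / 16 = 84.7438
Moving ranges: 1.4, 5.6, 2.0, 1.7, 0.4, 2.1, 0.2, 1.7, 8.0, 4.1, 7.9, 3.7, 0.2, 2.5, 2.4; M̄R̄ = 43.9000 / 15 = 2.9267
UCL = X̄ + 3·M̄R̄/d₂ = 84.7438 + 3 × 2.9267 / 1.128 = 92.5274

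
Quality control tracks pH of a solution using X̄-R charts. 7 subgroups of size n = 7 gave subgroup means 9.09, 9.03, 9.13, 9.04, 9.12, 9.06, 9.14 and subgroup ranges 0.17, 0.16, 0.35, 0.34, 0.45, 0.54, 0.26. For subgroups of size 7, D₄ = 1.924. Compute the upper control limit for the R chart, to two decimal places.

R̄ = (0.17 + 0.16 + 0.35 + 0.34 + 0.45 + 0.54 + 0.26) / 7 = 2.2700 / 7 = 0.3243
UCL_R = D₄·R̄ = 1.924 × 0.3243 = 0.6239

0.62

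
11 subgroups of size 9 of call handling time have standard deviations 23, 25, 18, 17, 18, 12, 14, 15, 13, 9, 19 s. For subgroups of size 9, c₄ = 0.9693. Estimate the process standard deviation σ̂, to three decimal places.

s̄ = (23 + 25 + 18 + 17 + 18 + 12 + 14 + 15 + 13 + 9 + 19) / 11 = 16.6364
σ̂ = s̄ / c₄ = 16.6364 / 0.9693 = 17.1633

17.163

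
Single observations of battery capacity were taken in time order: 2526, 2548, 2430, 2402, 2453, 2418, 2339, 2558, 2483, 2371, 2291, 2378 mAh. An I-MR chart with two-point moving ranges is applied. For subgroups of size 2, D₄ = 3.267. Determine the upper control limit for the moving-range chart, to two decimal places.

Moving ranges: 22, 118, 28, 51, 35, 79, 219, 75, 112, 80, 87; M̄R̄ = 906.0000 / 11 = 82.3636
UCL_MR = D₄·M̄R̄ = 3.267 × 82.3636 = 269.0820

269.08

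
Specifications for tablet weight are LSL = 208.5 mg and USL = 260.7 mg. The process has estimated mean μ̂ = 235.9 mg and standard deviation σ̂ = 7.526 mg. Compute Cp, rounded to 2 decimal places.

Cp = (USL − LSL) / (6σ̂) = (260.7 − 208.5) / (6 × 7.526) = 52.2000 / 45.1560 = 1.1560

1.16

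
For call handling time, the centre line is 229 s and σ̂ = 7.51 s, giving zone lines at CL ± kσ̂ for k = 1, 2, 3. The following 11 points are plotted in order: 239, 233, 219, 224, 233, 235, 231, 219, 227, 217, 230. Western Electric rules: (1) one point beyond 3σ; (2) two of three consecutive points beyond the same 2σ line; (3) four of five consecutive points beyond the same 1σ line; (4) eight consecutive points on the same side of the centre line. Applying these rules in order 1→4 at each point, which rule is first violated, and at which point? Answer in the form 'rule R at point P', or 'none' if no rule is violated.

Zone of each point (C = within 1σ̂, B = 1σ̂–2σ̂, A = 2σ̂–3σ̂, * = beyond 3σ̂; sign = side of CL): 1:+B, 2:+C, 3:-B, 4:-C, 5:+C, 6:+C, 7:+C, 8:-B, 9:-C, 10:-B, 11:+C
No rule fires across all 11 points.

none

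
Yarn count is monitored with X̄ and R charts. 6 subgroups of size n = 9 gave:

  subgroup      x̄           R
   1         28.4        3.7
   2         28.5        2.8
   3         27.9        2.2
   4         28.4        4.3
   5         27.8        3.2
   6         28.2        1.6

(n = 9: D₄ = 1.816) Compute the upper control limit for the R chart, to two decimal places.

5.39

R̄ = (3.7 + 2.8 + 2.2 + 4.3 + 3.2 + 1.6) / 6 = 17.8000 / 6 = 2.9667
UCL_R = D₄·R̄ = 1.816 × 2.9667 = 5.3875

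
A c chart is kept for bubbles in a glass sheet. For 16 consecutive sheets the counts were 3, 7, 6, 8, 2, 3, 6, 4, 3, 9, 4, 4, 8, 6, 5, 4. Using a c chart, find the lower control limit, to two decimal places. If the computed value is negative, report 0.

c̄ = (3 + 7 + 6 + 8 + 2 + 3 + 6 + 4 + 3 + 9 + 4 + 4 + 8 + 6 + 5 + 4) / 16 = 82 / 16 = 5.1250
LCL = c̄ − 3√c̄ = 5.1250 − 3 × 2.2638 = -1.6665 → 0 (cannot be negative)

0.00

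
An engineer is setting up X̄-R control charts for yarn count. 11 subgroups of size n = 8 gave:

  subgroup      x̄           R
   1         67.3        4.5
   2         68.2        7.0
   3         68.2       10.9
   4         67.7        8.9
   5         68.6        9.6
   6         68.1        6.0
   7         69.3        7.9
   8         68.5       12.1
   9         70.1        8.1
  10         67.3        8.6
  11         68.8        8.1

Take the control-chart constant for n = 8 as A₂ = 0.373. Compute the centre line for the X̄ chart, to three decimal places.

X̄̄ = (67.3 + 68.2 + 68.2 + 67.7 + 68.6 + 68.1 + 69.3 + 68.5 + 70.1 + 67.3 + 68.8) / 11 = 752.1000 / 11 = 68.3727
CL = X̄̄ = 68.3727

68.373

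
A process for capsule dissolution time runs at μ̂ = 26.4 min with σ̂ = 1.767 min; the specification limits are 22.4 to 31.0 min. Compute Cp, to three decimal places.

Cp = (USL − LSL) / (6σ̂) = (31.0 − 22.4) / (6 × 1.767) = 8.6000 / 10.6020 = 0.8112

0.811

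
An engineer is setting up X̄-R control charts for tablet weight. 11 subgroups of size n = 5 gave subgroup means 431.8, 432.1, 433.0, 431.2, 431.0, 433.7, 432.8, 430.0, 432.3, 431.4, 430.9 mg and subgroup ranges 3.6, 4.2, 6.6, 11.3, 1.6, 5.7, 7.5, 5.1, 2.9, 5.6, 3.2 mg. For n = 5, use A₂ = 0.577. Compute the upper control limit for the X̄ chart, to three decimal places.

434.842

X̄̄ = (431.8 + 432.1 + 433.0 + 431.2 + 431.0 + 433.7 + 432.8 + 430.0 + 432.3 + 431.4 + 430.9) / 11 = 4750.2000 / 11 = 431.8364
R̄ = (3.6 + 4.2 + 6.6 + 11.3 + 1.6 + 5.7 + 7.5 + 5.1 + 2.9 + 5.6 + 3.2) / 11 = 57.3000 / 11 = 5.2091
UCL = X̄̄ + A₂·R̄ = 431.8364 + 0.577 × 5.2091 = 434.8420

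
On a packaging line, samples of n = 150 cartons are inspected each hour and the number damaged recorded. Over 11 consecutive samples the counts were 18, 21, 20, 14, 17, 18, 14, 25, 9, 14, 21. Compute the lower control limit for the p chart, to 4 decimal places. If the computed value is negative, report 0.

0.0374

p̄ = Σdᵢ / (k·n) = 191 / (11 × 150) = 0.11576
LCL = p̄ − 3·√(p̄(1−p̄)/n) = 0.11576 − 3 × 0.02612 = 0.03739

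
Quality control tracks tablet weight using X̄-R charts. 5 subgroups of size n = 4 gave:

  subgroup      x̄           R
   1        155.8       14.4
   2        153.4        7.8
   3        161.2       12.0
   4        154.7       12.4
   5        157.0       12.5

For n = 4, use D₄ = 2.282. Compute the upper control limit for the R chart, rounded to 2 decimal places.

R̄ = (14.4 + 7.8 + 12.0 + 12.4 + 12.5) / 5 = 59.1000 / 5 = 11.8200
UCL_R = D₄·R̄ = 2.282 × 11.8200 = 26.9732

26.97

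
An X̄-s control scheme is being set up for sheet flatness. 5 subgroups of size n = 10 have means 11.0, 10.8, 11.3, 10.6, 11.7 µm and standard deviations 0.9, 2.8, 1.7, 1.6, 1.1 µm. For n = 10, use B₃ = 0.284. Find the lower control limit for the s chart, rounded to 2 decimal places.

s̄ = (0.9 + 2.8 + 1.7 + 1.6 + 1.1) / 5 = 1.6200
LCL_s = B₃·s̄ = 0.284 × 1.6200 = 0.4601

0.46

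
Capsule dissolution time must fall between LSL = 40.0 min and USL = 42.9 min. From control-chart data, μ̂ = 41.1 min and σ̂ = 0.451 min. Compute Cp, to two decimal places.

Cp = (USL − LSL) / (6σ̂) = (42.9 − 40.0) / (6 × 0.451) = 2.9000 / 2.7060 = 1.0717

1.07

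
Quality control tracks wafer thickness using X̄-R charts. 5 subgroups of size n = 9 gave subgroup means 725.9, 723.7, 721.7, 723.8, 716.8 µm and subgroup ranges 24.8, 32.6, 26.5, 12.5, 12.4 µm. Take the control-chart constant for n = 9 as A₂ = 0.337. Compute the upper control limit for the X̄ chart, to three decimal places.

X̄̄ = (725.9 + 723.7 + 721.7 + 723.8 + 716.8) / 5 = 3611.9000 / 5 = 722.3800
R̄ = (24.8 + 32.6 + 26.5 + 12.5 + 12.4) / 5 = 108.8000 / 5 = 21.7600
UCL = X̄̄ + A₂·R̄ = 722.3800 + 0.337 × 21.7600 = 729.7131

729.713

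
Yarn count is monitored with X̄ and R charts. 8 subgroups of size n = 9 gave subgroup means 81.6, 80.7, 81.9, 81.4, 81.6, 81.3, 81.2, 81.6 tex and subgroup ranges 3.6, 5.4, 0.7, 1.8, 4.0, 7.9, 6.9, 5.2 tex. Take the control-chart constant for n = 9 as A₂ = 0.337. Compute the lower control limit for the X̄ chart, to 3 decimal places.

X̄̄ = (81.6 + 80.7 + 81.9 + 81.4 + 81.6 + 81.3 + 81.2 + 81.6) / 8 = 651.3000 / 8 = 81.4125
R̄ = (3.6 + 5.4 + 0.7 + 1.8 + 4.0 + 7.9 + 6.9 + 5.2) / 8 = 35.5000 / 8 = 4.4375
LCL = X̄̄ − A₂·R̄ = 81.4125 − 0.337 × 4.4375 = 79.9171

79.917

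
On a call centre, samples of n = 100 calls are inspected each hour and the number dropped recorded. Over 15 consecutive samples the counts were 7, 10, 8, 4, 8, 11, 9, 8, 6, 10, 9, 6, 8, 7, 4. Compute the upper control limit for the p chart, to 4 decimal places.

0.1565

p̄ = Σdᵢ / (k·n) = 115 / (15 × 100) = 0.07667
UCL = p̄ + 3·√(p̄(1−p̄)/n) = 0.07667 + 3 × √(0.07667×0.92333/100) = 0.07667 + 3 × 0.02661 = 0.15649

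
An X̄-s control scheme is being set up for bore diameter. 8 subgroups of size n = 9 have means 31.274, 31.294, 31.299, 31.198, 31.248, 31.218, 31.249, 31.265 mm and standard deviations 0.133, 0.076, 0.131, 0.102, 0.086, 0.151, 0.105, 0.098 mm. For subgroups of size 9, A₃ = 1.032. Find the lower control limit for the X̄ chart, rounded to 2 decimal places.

31.14

X̄̄ = (31.274 + 31.294 + 31.299 + 31.198 + 31.248 + 31.218 + 31.249 + 31.265) / 8 = 31.2556
s̄ = (0.133 + 0.076 + 0.131 + 0.102 + 0.086 + 0.151 + 0.105 + 0.098) / 8 = 0.1103
LCL = X̄̄ − A₃·s̄ = 31.2556 − 1.032 × 0.1103 = 31.1418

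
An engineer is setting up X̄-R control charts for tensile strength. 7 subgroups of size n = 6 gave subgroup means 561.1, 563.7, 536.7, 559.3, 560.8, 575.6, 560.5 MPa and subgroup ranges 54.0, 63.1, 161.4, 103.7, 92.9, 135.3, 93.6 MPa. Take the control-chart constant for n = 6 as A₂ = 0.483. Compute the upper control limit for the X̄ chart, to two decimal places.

X̄̄ = (561.1 + 563.7 + 536.7 + 559.3 + 560.8 + 575.6 + 560.5) / 7 = 3917.7000 / 7 = 559.6714
R̄ = (54.0 + 63.1 + 161.4 + 103.7 + 92.9 + 135.3 + 93.6) / 7 = 704.0000 / 7 = 100.5714
UCL = X̄̄ + A₂·R̄ = 559.6714 + 0.483 × 100.5714 = 608.2474

608.25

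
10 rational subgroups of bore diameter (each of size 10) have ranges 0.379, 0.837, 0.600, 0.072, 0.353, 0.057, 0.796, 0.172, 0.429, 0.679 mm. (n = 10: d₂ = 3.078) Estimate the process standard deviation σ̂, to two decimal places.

0.14

R̄ = (0.379 + 0.837 + 0.600 + 0.072 + 0.353 + 0.057 + 0.796 + 0.172 + 0.429 + 0.679) / 10 = 0.4374
σ̂ = R̄ / d₂ = 0.4374 / 3.078 = 0.1421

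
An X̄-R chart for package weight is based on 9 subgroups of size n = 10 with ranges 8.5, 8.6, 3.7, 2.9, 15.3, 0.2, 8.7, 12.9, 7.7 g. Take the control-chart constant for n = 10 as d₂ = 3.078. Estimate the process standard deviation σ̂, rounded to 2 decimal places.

R̄ = (8.5 + 8.6 + 3.7 + 2.9 + 15.3 + 0.2 + 8.7 + 12.9 + 7.7) / 9 = 7.6111
σ̂ = R̄ / d₂ = 7.6111 / 3.078 = 2.4727

2.47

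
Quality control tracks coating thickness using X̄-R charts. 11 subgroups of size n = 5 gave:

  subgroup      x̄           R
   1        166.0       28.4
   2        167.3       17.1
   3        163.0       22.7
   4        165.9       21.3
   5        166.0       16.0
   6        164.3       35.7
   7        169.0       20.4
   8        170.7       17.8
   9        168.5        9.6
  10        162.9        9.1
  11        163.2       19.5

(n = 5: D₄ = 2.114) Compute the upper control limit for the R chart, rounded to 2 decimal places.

R̄ = (28.4 + 17.1 + 22.7 + 21.3 + 16.0 + 35.7 + 20.4 + 17.8 + 9.6 + 9.1 + 19.5) / 11 = 217.6000 / 11 = 19.7818
UCL_R = D₄·R̄ = 2.114 × 19.7818 = 41.8188

41.82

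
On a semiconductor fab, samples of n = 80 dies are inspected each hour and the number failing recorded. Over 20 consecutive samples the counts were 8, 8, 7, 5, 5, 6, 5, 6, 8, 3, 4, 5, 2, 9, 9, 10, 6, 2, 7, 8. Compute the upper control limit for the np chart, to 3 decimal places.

13.298

p̄ = Σdᵢ / (k·n) = 123 / (20 × 80) = 0.07687
UCL = np̄ + 3·√(np̄(1−p̄)) = 6.1500 + 3 × √(6.1500×0.92312) = 6.1500 + 3 × 2.3827 = 13.2981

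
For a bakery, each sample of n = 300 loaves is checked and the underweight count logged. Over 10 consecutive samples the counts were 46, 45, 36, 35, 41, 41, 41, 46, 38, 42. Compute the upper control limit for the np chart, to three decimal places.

p̄ = Σdᵢ / (k·n) = 411 / (10 × 300) = 0.13700
UCL = np̄ + 3·√(np̄(1−p̄)) = 41.1000 + 3 × √(41.1000×0.86300) = 41.1000 + 3 × 5.9556 = 58.9668

58.967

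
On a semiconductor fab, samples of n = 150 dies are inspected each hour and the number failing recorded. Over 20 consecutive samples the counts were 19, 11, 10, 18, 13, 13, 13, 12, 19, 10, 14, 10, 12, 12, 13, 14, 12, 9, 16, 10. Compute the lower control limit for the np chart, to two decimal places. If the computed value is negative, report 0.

2.66

p̄ = Σdᵢ / (k·n) = 260 / (20 × 150) = 0.08667
LCL = np̄ − 3·√(np̄(1−p̄)) = 13.0000 − 3 × 3.4458 = 2.6627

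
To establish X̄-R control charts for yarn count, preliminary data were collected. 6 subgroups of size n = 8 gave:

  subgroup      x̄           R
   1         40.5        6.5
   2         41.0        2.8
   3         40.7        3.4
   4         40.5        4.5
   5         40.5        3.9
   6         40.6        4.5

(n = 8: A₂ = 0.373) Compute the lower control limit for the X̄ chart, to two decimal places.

X̄̄ = (40.5 + 41.0 + 40.7 + 40.5 + 40.5 + 40.6) / 6 = 243.8000 / 6 = 40.6333
R̄ = (6.5 + 2.8 + 3.4 + 4.5 + 3.9 + 4.5) / 6 = 25.6000 / 6 = 4.2667
LCL = X̄̄ − A₂·R̄ = 40.6333 − 0.373 × 4.2667 = 39.0419

39.04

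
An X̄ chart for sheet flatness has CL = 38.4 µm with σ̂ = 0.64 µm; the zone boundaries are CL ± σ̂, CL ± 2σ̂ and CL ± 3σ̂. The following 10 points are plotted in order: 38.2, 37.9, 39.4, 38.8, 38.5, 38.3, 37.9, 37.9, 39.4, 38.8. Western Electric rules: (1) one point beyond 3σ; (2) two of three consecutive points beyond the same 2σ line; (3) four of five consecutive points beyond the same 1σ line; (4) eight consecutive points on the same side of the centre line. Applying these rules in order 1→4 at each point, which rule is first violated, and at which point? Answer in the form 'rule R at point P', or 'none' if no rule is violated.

Zone of each point (C = within 1σ̂, B = 1σ̂–2σ̂, A = 2σ̂–3σ̂, * = beyond 3σ̂; sign = side of CL): 1:-C, 2:-C, 3:+B, 4:+C, 5:+C, 6:-C, 7:-C, 8:-C, 9:+B, 10:+C
No rule fires across all 10 points.

none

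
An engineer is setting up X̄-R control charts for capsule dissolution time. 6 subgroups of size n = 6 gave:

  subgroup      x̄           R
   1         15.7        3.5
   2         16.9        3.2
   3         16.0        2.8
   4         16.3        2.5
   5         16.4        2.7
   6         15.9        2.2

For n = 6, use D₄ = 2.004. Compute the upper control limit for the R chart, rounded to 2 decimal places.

R̄ = (3.5 + 3.2 + 2.8 + 2.5 + 2.7 + 2.2) / 6 = 16.9000 / 6 = 2.8167
UCL_R = D₄·R̄ = 2.004 × 2.8167 = 5.6446

5.64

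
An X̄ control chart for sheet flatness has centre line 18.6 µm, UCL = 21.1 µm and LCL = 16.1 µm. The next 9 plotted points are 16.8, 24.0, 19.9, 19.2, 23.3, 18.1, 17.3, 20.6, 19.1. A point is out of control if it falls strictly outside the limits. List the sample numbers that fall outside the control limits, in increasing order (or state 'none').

Compare each point to [16.1, 21.1]: sample 2 = 24.0 > UCL; sample 5 = 23.3 > UCL.

2, 5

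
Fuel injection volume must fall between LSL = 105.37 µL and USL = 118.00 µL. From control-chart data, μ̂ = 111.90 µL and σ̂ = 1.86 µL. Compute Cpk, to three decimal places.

1.093

Cpu = (USL − μ̂) / (3σ̂) = (118.00 − 111.90) / (3 × 1.86) = 1.0932; Cpl = (μ̂ − LSL) / (3σ̂) = (111.90 − 105.37) / (3 × 1.86) = 1.1703; Cpk = min(Cpu, Cpl) = 1.0932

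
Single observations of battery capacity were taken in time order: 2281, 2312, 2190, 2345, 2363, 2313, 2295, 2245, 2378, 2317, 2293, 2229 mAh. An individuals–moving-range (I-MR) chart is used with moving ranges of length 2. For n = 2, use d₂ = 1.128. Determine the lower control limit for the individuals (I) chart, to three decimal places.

2121.218

X̄ = (2281 + 2312 + 2190 + 2345 + 2363 + 2313 + 2295 + 2245 + 2378 + 2317 + 2293 + 2229) / 12 = 2296.7500
Moving ranges: 31, 122, 155, 18, 50, 18, 50, 133, 61, 24, 64; M̄R̄ = 726.0000 / 11 = 66.0000
LCL = X̄ − 3·M̄R̄/d₂ = 2296.7500 − 3 × 66.0000 / 1.128 = 2121.2181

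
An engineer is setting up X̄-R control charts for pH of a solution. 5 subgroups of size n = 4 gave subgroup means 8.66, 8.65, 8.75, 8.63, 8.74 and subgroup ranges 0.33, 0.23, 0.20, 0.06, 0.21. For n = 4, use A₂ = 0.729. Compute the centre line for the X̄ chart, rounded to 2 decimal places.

8.69

X̄̄ = (8.66 + 8.65 + 8.75 + 8.63 + 8.74) / 5 = 43.4300 / 5 = 8.6860
CL = X̄̄ = 8.6860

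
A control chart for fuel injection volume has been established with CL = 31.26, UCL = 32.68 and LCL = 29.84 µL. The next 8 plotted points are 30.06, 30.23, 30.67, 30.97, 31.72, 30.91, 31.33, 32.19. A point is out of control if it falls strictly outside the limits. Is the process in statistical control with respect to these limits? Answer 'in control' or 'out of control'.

in control

All 8 points lie within [29.84, 32.68].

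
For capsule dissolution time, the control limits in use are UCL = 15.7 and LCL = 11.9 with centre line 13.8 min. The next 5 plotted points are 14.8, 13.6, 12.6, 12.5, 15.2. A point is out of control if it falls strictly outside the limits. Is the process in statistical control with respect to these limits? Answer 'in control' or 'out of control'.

All 5 points lie within [11.9, 15.7].

in control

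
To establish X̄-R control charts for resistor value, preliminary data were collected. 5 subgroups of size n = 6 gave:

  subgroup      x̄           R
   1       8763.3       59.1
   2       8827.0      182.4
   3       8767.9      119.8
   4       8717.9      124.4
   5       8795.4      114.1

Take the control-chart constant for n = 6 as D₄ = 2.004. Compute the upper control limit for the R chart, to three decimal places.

R̄ = (59.1 + 182.4 + 119.8 + 124.4 + 114.1) / 5 = 599.8000 / 5 = 119.9600
UCL_R = D₄·R̄ = 2.004 × 119.9600 = 240.3998

240.400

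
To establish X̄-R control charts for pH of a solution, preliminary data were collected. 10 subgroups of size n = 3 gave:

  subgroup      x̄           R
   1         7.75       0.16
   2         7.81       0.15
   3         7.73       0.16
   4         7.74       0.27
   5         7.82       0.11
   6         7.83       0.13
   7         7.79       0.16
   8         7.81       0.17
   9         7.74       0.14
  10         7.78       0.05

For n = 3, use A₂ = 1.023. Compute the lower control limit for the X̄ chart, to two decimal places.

7.63

X̄̄ = (7.75 + 7.81 + 7.73 + 7.74 + 7.82 + 7.83 + 7.79 + 7.81 + 7.74 + 7.78) / 10 = 77.8000 / 10 = 7.7800
R̄ = (0.16 + 0.15 + 0.16 + 0.27 + 0.11 + 0.13 + 0.16 + 0.17 + 0.14 + 0.05) / 10 = 1.5000 / 10 = 0.1500
LCL = X̄̄ − A₂·R̄ = 7.7800 − 1.023 × 0.1500 = 7.6265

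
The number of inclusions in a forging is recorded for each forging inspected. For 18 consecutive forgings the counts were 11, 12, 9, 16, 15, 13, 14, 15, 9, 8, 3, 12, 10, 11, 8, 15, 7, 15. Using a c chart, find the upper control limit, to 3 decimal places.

c̄ = (11 + 12 + 9 + 16 + 15 + 13 + 14 + 15 + 9 + 8 + 3 + 12 + 10 + 11 + 8 + 15 + 7 + 15) / 18 = 203 / 18 = 11.2778
UCL = c̄ + 3√c̄ = 11.2778 + 3 × √11.2778 = 11.2778 + 3 × 3.3582 = 21.3525

21.352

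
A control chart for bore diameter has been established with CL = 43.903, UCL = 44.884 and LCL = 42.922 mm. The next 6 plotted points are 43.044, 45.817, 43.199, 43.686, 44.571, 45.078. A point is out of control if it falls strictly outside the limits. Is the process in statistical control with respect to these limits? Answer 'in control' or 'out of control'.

Compare each point to [42.922, 44.884]: sample 2 = 45.817 > UCL; sample 6 = 45.078 > UCL.

out of control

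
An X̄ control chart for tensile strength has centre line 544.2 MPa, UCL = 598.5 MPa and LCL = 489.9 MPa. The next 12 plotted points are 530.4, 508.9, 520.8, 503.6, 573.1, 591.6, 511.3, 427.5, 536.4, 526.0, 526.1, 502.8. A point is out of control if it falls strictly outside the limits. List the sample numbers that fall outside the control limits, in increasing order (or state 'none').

Compare each point to [489.9, 598.5]: sample 8 = 427.5 < LCL.

8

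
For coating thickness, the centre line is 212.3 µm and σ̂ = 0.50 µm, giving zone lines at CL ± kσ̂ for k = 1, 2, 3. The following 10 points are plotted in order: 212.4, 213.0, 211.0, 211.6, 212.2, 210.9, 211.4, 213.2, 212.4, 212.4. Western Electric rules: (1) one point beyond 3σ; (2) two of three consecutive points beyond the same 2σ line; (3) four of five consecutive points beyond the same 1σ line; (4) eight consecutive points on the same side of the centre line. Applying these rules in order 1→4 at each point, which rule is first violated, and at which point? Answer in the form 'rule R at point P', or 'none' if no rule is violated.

Zone of each point (C = within 1σ̂, B = 1σ̂–2σ̂, A = 2σ̂–3σ̂, * = beyond 3σ̂; sign = side of CL): 1:+C, 2:+B, 3:-A, 4:-B, 5:-C, 6:-A, 7:-B, 8:+B, 9:+C, 10:+C
Rule 3 (four of five consecutive points beyond the same 1σ limit) is satisfied at point 7.

rule 3 at point 7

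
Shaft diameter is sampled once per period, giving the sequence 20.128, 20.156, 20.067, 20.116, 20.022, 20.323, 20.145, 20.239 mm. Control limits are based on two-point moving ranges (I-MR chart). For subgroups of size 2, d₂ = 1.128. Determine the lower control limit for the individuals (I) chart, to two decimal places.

X̄ = (20.128 + 20.156 + 20.067 + 20.116 + 20.022 + 20.323 + 20.145 + 20.239) / 8 = 20.1495
Moving ranges: 0.028, 0.089, 0.049, 0.094, 0.301, 0.178, 0.094; M̄R̄ = 0.8330 / 7 = 0.1190
LCL = X̄ − 3·M̄R̄/d₂ = 20.1495 − 3 × 0.1190 / 1.128 = 19.8330

19.83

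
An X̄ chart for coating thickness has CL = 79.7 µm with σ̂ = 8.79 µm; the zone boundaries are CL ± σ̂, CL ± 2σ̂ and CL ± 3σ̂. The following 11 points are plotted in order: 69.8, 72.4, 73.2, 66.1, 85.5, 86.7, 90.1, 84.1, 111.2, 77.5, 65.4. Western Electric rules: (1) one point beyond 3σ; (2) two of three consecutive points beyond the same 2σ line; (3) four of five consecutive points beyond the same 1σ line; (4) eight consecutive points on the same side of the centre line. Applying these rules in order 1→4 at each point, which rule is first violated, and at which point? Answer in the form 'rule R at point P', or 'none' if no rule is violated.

rule 1 at point 9

Zone of each point (C = within 1σ̂, B = 1σ̂–2σ̂, A = 2σ̂–3σ̂, * = beyond 3σ̂; sign = side of CL): 1:-B, 2:-C, 3:-C, 4:-B, 5:+C, 6:+C, 7:+B, 8:+C, 9:+*, 10:-C, 11:-B
Rule 1 (one point beyond the 3σ limits) is satisfied at point 9.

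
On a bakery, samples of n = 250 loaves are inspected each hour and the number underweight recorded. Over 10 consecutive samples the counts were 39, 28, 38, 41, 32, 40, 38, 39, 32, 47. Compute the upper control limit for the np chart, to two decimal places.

p̄ = Σdᵢ / (k·n) = 374 / (10 × 250) = 0.14960
UCL = np̄ + 3·√(np̄(1−p̄)) = 37.4000 + 3 × √(37.4000×0.85040) = 37.4000 + 3 × 5.6396 = 54.3188

54.32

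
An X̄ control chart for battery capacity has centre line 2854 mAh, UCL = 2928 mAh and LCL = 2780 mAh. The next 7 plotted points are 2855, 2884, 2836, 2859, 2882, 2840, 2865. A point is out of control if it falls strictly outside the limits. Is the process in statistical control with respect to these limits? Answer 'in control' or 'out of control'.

All 7 points lie within [2780, 2928].

in control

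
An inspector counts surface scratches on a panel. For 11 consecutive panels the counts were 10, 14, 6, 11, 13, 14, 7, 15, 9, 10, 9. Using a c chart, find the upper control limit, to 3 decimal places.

20.553

c̄ = (10 + 14 + 6 + 11 + 13 + 14 + 7 + 15 + 9 + 10 + 9) / 11 = 118 / 11 = 10.7273
UCL = c̄ + 3√c̄ = 10.7273 + 3 × √10.7273 = 10.7273 + 3 × 3.2753 = 20.5530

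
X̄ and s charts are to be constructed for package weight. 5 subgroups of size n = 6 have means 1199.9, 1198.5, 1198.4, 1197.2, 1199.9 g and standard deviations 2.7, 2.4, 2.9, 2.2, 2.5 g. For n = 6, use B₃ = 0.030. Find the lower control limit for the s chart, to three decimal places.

s̄ = (2.7 + 2.4 + 2.9 + 2.2 + 2.5) / 5 = 2.5400
LCL_s = B₃·s̄ = 0.030 × 2.5400 = 0.0762

0.076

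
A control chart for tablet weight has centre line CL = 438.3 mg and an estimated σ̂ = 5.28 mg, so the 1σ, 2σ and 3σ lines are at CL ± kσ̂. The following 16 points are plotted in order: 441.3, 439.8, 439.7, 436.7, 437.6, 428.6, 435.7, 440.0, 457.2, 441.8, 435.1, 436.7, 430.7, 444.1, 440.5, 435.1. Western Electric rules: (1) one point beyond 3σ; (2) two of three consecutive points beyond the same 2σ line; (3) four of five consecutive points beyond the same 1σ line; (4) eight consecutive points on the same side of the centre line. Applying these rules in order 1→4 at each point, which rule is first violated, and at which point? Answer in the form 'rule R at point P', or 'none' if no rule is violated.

Zone of each point (C = within 1σ̂, B = 1σ̂–2σ̂, A = 2σ̂–3σ̂, * = beyond 3σ̂; sign = side of CL): 1:+C, 2:+C, 3:+C, 4:-C, 5:-C, 6:-B, 7:-C, 8:+C, 9:+*, 10:+C, 11:-C, 12:-C, 13:-B, 14:+B, 15:+C, 16:-C
Rule 1 (one point beyond the 3σ limits) is satisfied at point 9.

rule 1 at point 9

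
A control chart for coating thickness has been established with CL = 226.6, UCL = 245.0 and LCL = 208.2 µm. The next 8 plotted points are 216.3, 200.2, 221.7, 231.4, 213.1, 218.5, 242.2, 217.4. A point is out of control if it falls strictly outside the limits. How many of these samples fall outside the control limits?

1

Compare each point to [208.2, 245.0]: sample 2 = 200.2 < LCL.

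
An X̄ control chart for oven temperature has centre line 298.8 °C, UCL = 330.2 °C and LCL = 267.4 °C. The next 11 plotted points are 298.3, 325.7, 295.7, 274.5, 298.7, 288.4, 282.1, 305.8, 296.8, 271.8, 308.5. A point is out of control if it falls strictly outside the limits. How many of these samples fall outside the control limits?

0

All 11 points lie within [267.4, 330.2].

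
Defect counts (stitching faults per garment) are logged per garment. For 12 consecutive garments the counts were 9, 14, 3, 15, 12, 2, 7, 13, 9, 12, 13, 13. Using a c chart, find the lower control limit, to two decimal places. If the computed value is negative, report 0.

0.60

c̄ = (9 + 14 + 3 + 15 + 12 + 2 + 7 + 13 + 9 + 12 + 13 + 13) / 12 = 122 / 12 = 10.1667
LCL = c̄ − 3√c̄ = 10.1667 − 3 × 3.1885 = 0.6011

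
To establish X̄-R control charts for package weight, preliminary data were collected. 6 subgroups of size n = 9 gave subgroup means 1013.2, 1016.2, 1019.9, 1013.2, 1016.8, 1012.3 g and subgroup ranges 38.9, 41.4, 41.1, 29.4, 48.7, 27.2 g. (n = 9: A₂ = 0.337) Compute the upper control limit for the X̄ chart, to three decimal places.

1028.000

X̄̄ = (1013.2 + 1016.2 + 1019.9 + 1013.2 + 1016.8 + 1012.3) / 6 = 6091.6000 / 6 = 1015.2667
R̄ = (38.9 + 41.4 + 41.1 + 29.4 + 48.7 + 27.2) / 6 = 226.7000 / 6 = 37.7833
UCL = X̄̄ + A₂·R̄ = 1015.2667 + 0.337 × 37.7833 = 1027.9997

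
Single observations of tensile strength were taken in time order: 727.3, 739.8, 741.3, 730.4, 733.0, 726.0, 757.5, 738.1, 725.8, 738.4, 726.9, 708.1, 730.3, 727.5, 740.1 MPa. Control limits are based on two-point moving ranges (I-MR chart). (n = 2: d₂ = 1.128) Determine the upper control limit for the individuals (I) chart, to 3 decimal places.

766.553

X̄ = (727.3 + 739.8 + 741.3 + 730.4 + 733.0 + 726.0 + 757.5 + 738.1 + 725.8 + 738.4 + 726.9 + 708.1 + 730.3 + 727.5 + 740.1) / 15 = 732.7000
Moving ranges: 12.5, 1.5, 10.9, 2.6, 7.0, 31.5, 19.4, 12.3, 12.6, 11.5, 18.8, 22.2, 2.8, 12.6; M̄R̄ = 178.2000 / 14 = 12.7286
UCL = X̄ + 3·M̄R̄/d₂ = 732.7000 + 3 × 12.7286 / 1.128 = 766.5526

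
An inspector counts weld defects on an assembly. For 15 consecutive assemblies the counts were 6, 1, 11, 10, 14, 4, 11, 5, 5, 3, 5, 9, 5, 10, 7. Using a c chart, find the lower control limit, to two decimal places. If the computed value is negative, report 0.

0.00

c̄ = (6 + 1 + 11 + 10 + 14 + 4 + 11 + 5 + 5 + 3 + 5 + 9 + 5 + 10 + 7) / 15 = 106 / 15 = 7.0667
LCL = c̄ − 3√c̄ = 7.0667 − 3 × 2.6583 = -0.9083 → 0 (cannot be negative)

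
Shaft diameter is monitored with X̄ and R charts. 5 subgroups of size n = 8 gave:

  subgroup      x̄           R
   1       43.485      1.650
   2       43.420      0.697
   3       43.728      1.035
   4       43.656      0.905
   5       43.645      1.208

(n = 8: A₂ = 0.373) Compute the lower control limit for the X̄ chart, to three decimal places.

43.177

X̄̄ = (43.485 + 43.420 + 43.728 + 43.656 + 43.645) / 5 = 217.9340 / 5 = 43.5868
R̄ = (1.650 + 0.697 + 1.035 + 0.905 + 1.208) / 5 = 5.4950 / 5 = 1.0990
LCL = X̄̄ − A₂·R̄ = 43.5868 − 0.373 × 1.0990 = 43.1769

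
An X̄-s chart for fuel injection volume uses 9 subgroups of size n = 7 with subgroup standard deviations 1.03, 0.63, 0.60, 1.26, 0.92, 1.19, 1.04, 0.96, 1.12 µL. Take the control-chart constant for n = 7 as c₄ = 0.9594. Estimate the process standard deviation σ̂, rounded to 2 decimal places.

s̄ = (1.03 + 0.63 + 0.60 + 1.26 + 0.92 + 1.19 + 1.04 + 0.96 + 1.12) / 9 = 0.9722
σ̂ = s̄ / c₄ = 0.9722 / 0.9594 = 1.0134

1.01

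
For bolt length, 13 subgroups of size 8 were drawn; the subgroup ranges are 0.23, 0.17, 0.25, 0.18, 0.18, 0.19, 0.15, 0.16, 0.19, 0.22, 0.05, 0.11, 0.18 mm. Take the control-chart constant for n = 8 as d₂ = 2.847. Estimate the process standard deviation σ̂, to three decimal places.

0.061

R̄ = (0.23 + 0.17 + 0.25 + 0.18 + 0.18 + 0.19 + 0.15 + 0.16 + 0.19 + 0.22 + 0.05 + 0.11 + 0.18) / 13 = 0.1738
σ̂ = R̄ / d₂ = 0.1738 / 2.847 = 0.0611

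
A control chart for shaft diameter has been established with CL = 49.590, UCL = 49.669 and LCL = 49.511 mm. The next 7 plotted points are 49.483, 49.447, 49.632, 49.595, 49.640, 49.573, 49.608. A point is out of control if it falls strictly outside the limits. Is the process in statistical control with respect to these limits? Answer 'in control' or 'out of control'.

Compare each point to [49.511, 49.669]: sample 1 = 49.483 < LCL; sample 2 = 49.447 < LCL.

out of control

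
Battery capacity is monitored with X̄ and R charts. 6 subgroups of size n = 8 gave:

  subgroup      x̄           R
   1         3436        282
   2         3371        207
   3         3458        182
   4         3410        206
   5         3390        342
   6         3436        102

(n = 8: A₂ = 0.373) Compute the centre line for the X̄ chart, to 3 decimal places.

3416.833

X̄̄ = (3436 + 3371 + 3458 + 3410 + 3390 + 3436) / 6 = 20501.0000 / 6 = 3416.8333
CL = X̄̄ = 3416.8333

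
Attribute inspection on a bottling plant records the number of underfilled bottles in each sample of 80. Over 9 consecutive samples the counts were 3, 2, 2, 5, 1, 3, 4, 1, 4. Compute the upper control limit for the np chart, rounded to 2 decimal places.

p̄ = Σdᵢ / (k·n) = 25 / (9 × 80) = 0.03472
UCL = np̄ + 3·√(np̄(1−p̄)) = 2.7778 + 3 × √(2.7778×0.96528) = 2.7778 + 3 × 1.6375 = 7.6902

7.69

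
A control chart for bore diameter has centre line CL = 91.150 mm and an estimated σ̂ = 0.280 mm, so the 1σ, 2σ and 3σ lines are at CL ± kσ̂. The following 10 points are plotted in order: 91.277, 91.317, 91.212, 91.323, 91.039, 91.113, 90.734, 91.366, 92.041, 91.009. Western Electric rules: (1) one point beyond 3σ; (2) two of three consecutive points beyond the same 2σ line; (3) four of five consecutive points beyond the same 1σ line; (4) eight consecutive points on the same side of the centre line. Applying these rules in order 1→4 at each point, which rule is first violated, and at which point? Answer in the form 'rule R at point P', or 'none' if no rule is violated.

Zone of each point (C = within 1σ̂, B = 1σ̂–2σ̂, A = 2σ̂–3σ̂, * = beyond 3σ̂; sign = side of CL): 1:+C, 2:+C, 3:+C, 4:+C, 5:-C, 6:-C, 7:-B, 8:+C, 9:+*, 10:-C
Rule 1 (one point beyond the 3σ limits) is satisfied at point 9.

rule 1 at point 9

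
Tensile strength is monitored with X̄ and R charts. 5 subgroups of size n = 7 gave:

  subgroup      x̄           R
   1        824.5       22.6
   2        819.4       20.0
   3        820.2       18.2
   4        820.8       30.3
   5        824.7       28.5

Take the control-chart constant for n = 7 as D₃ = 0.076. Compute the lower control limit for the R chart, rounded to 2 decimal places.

R̄ = (22.6 + 20.0 + 18.2 + 30.3 + 28.5) / 5 = 119.6000 / 5 = 23.9200
LCL_R = D₃·R̄ = 0.076 × 23.9200 = 1.8179

1.82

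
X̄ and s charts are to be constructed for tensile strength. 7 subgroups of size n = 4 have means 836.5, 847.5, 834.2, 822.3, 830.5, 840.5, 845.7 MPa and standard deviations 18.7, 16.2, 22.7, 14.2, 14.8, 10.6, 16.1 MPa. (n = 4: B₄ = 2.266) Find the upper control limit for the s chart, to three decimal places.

s̄ = (18.7 + 16.2 + 22.7 + 14.2 + 14.8 + 10.6 + 16.1) / 7 = 16.1857
UCL_s = B₄·s̄ = 2.266 × 16.1857 = 36.6768

36.677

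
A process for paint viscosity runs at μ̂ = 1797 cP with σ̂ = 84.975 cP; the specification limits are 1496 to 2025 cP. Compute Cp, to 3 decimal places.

1.038

Cp = (USL − LSL) / (6σ̂) = (2025 − 1496) / (6 × 84.975) = 529.0000 / 509.8500 = 1.0376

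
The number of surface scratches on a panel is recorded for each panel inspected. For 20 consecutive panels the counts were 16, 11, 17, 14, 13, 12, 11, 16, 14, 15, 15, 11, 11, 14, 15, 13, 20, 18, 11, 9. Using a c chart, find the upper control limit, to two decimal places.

24.94

c̄ = (16 + 11 + 17 + 14 + 13 + 12 + 11 + 16 + 14 + 15 + 15 + 11 + 11 + 14 + 15 + 13 + 20 + 18 + 11 + 9) / 20 = 276 / 20 = 13.8000
UCL = c̄ + 3√c̄ = 13.8000 + 3 × √13.8000 = 13.8000 + 3 × 3.7148 = 24.9445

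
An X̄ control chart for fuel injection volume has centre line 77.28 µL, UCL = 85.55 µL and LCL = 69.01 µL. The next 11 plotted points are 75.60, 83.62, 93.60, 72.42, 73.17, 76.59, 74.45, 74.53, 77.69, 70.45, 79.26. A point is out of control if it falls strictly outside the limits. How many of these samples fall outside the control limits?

Compare each point to [69.01, 85.55]: sample 3 = 93.60 > UCL.

1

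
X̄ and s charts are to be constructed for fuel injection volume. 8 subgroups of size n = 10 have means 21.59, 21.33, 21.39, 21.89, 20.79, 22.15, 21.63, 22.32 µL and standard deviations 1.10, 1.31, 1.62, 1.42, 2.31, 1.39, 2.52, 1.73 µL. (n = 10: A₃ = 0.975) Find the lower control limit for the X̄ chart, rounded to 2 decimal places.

20.00

X̄̄ = (21.59 + 21.33 + 21.39 + 21.89 + 20.79 + 22.15 + 21.63 + 22.32) / 8 = 21.6363
s̄ = (1.10 + 1.31 + 1.62 + 1.42 + 2.31 + 1.39 + 2.52 + 1.73) / 8 = 1.6750
LCL = X̄̄ − A₃·s̄ = 21.6363 − 0.975 × 1.6750 = 20.0031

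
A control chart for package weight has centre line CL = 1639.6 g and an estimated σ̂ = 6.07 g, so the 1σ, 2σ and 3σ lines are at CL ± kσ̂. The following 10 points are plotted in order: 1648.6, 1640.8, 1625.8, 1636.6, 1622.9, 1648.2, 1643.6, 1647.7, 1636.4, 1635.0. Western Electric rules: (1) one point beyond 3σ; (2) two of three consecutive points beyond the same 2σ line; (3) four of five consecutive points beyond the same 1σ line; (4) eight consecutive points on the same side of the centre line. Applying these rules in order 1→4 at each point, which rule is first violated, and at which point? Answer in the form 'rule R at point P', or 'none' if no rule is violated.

rule 2 at point 5

Zone of each point (C = within 1σ̂, B = 1σ̂–2σ̂, A = 2σ̂–3σ̂, * = beyond 3σ̂; sign = side of CL): 1:+B, 2:+C, 3:-A, 4:-C, 5:-A, 6:+B, 7:+C, 8:+B, 9:-C, 10:-C
Rule 2 (two of three consecutive points beyond the same 2σ limit) is satisfied at point 5.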